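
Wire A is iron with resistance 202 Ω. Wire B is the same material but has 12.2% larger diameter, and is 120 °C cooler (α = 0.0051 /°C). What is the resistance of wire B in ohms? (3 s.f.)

R ∝ ρL/d² with ρ ∝ (1+αΔT), so R_B/R_A = (1 + 12.2/100)⁻² × (1 − 0.0051×120)
= 0.7944 × 0.388 = 0.3082
R_B = 0.3082 × 202 = 62.3 Ω

62.3 Ω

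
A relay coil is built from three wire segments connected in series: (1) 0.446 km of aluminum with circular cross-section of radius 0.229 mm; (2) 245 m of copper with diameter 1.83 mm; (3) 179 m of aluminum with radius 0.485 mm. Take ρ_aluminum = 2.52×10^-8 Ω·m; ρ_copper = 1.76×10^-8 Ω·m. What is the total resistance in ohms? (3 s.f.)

76.0 Ω

Seg 1: A = πr² = π(2.2900e-04 m)² = 1.647e-07 m²
R_1 = (2.52×10^-8)(446)/(1.647e-07) = 68.22 Ω
Seg 2: A = π(d/2)² = π(9.1500e-04 m)² = 2.630e-06 m²
R_2 = (1.76×10^-8)(245)/(2.630e-06) = 1.639 Ω
Seg 3: A = πr² = π(4.8500e-04 m)² = 7.390e-07 m²
R_3 = (2.52×10^-8)(179)/(7.390e-07) = 6.104 Ω
R_total = R_1 + R_2 + R_3 = 76.0 Ω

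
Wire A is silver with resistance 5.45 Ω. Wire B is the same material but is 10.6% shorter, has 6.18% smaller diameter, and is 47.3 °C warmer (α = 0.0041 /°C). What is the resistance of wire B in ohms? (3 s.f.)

R ∝ ρL/d² with ρ ∝ (1+αΔT), so R_B/R_A = (1 − 10.6/100) × (1 − 6.18/100)⁻² × (1 + 0.0041×47.3)
= 0.894 × 1.136 × 1.194 = 1.213
R_B = 1.213 × 5.45 = 6.61 Ω

6.61 Ω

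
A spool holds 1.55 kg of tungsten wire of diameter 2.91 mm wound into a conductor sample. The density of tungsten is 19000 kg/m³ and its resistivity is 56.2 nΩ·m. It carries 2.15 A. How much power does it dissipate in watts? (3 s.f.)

ρ = 56.2 nΩ·m = 5.62×10^-8 Ω·m
A = π(d/2)² = π(1.4550e-03 m)² = 6.6508e-06 m²
L = m/(density·A) = 1.55/(19000×6.6508e-06) = 12.27 m
R = ρL/A = (5.62×10^-8)(12.27)/(6.6508e-06) = 0.1036 Ω
P = I²R = (2.15)² × 0.1036 = 0.479 W

0.479 W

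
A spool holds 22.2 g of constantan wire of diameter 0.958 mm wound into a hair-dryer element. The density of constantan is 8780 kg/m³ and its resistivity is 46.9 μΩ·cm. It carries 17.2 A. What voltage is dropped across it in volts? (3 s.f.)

ρ = 46.9 μΩ·cm = 4.69×10^-7 Ω·m
A = π(d/2)² = π(4.7900e-04 m)² = 7.2081e-07 m²
L = m/(density·A) = 0.0222/(8780×7.2081e-07) = 3.508 m
R = ρL/A = (4.69×10^-7)(3.508)/(7.2081e-07) = 2.282 Ω
V = IR = 17.2 × 2.282 = 39.3 V

39.3 V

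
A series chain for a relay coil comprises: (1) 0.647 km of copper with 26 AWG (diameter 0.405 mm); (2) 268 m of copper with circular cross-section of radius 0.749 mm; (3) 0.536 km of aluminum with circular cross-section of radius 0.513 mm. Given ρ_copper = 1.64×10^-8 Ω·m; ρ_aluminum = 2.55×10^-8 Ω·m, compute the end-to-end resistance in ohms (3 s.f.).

Seg 1: A = π(0.405/2 mm)² = π(2.0250e-04 m)² = 1.288e-07 m²
R_1 = (1.64×10^-8)(647)/(1.288e-07) = 82.37 Ω
Seg 2: A = πr² = π(7.4900e-04 m)² = 1.762e-06 m²
R_2 = (1.64×10^-8)(268)/(1.762e-06) = 2.494 Ω
Seg 3: A = πr² = π(5.1300e-04 m)² = 8.268e-07 m²
R_3 = (2.55×10^-8)(536)/(8.268e-07) = 16.53 Ω
R_total = R_1 + R_2 + R_3 = 101 Ω

101 Ω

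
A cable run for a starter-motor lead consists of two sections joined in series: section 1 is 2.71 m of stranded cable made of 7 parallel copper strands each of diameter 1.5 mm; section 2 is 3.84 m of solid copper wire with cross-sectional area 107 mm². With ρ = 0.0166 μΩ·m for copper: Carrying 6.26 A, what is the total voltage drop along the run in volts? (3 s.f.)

ρ = 0.0166 μΩ·m = 1.66×10^-8 Ω·m
Section 1: A_strand = π(7.5000e-04)² = 1.767e-06 m²; R₁ = ρL/(N·A_s) = (1.66×10^-8)(2.71)/(7×1.767e-06) = 0.003637 Ω
Section 2: A = 107 mm² = 1.070e-04 m²
R₂ = (1.66×10^-8)(3.84)/(1.070e-04) = 5.957×10^-4 Ω
R = R₁ + R₂ = 0.004232 Ω
V = IR = 6.26 × 0.004232 = 0.0265 V

0.0265 V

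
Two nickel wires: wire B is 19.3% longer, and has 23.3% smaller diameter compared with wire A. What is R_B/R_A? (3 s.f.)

2.03

R ∝ L/d², so R_B/R_A = (1 + 19.3/100) × (1 − 23.3/100)⁻²
= 1.193 × 1.7 = 2.03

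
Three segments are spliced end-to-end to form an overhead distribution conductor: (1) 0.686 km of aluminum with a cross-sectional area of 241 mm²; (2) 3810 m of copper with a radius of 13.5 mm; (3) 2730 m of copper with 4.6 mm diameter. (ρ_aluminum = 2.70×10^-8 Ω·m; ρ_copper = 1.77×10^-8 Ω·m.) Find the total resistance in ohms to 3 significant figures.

3.10 Ω

Seg 1: A = 241 mm² = 2.410e-04 m²
R_1 = (2.70×10^-8)(686)/(2.410e-04) = 0.07685 Ω
Seg 2: A = πr² = π(1.3500e-02 m)² = 5.726e-04 m²
R_2 = (1.77×10^-8)(3810)/(5.726e-04) = 0.1178 Ω
Seg 3: A = π(d/2)² = π(2.3000e-03 m)² = 1.662e-05 m²
R_3 = (1.77×10^-8)(2730)/(1.662e-05) = 2.908 Ω
R_total = R_1 + R_2 + R_3 = 3.10 Ω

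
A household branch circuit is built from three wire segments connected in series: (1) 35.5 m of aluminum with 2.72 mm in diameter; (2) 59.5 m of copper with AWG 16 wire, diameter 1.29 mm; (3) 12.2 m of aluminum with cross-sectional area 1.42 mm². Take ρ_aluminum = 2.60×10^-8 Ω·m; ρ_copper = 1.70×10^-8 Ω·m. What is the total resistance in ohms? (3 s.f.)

1.16 Ω

Seg 1: A = π(d/2)² = π(1.3600e-03 m)² = 5.811e-06 m²
R_1 = (2.60×10^-8)(35.5)/(5.811e-06) = 0.1588 Ω
Seg 2: A = π(1.29/2 mm)² = π(6.4500e-04 m)² = 1.307e-06 m²
R_2 = (1.70×10^-8)(59.5)/(1.307e-06) = 0.7739 Ω
Seg 3: A = 1.42 mm² = 1.420e-06 m²
R_3 = (2.60×10^-8)(12.2)/(1.420e-06) = 0.2234 Ω
R_total = R_1 + R_2 + R_3 = 1.16 Ω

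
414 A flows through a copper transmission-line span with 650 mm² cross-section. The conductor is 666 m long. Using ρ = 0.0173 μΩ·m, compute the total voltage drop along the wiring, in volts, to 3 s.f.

ρ = 0.0173 μΩ·m = 1.73×10^-8 Ω·m
A = 650 mm² = 6.500e-04 m²
R = ρL/A = (1.73×10^-8)(666)/(6.500e-04) = 0.01773 Ω
V = IR = 414 × 0.01773 = 7.34 V

7.34 V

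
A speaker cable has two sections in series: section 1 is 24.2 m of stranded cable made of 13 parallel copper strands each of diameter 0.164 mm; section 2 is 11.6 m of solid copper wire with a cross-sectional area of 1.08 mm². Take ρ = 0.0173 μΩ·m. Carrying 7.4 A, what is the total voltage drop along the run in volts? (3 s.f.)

12.7 V

ρ = 0.0173 μΩ·m = 1.73×10^-8 Ω·m
Section 1: A_strand = π(8.2000e-05)² = 2.112e-08 m²; R₁ = ρL/(N·A_s) = (1.73×10^-8)(24.2)/(13×2.112e-08) = 1.525 Ω
Section 2: A = 1.08 mm² = 1.080e-06 m²
R₂ = (1.73×10^-8)(11.6)/(1.080e-06) = 0.1858 Ω
R = R₁ + R₂ = 1.71 Ω
V = IR = 7.4 × 1.71 = 12.7 V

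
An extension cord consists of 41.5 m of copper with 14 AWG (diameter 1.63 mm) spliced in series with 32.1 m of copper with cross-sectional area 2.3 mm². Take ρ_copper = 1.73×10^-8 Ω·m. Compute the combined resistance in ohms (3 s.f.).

Segment 1: A = π(1.63/2 mm)² = π(8.1500e-04 m)² = 2.087e-06 m²
R₁ = ρL/A = (1.73×10^-8)(41.5)/(2.087e-06) = 0.3441 Ω
Segment 2: A = 2.3 mm² = 2.300e-06 m²
R₂ = (1.73×10^-8)(32.1)/(2.300e-06) = 0.2414 Ω
R = R₁ + R₂ = 0.586 Ω

0.586 Ω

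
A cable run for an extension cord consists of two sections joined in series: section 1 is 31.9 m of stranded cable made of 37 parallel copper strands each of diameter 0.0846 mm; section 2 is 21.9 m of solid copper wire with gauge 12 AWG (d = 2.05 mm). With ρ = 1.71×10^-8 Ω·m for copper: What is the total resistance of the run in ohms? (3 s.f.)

Section 1: A_strand = π(4.2300e-05)² = 5.621e-09 m²; R₁ = ρL/(N·A_s) = (1.71×10^-8)(31.9)/(37×5.621e-09) = 2.623 Ω
Section 2: A = π(2.05/2 mm)² = π(1.0250e-03 m)² = 3.301e-06 m²
R₂ = (1.71×10^-8)(21.9)/(3.301e-06) = 0.1135 Ω
R = R₁ + R₂ = 2.74 Ω

2.74 Ω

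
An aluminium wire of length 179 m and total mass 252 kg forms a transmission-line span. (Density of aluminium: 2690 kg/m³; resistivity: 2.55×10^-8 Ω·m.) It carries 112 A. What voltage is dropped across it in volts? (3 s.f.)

A = m/(density·L) = 252/(2690×179) = 5.2335e-04 m²
R = ρL/A = (2.55×10^-8)(179)/(5.2335e-04) = 0.008722 Ω
V = IR = 112 × 0.008722 = 0.977 V

0.977 V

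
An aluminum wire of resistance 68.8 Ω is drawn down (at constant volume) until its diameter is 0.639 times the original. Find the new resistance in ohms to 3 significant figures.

Volume constant ⇒ L' = L/r² with r = 0.639. R' = ρL'/A' = ρ(L/r²)/(πr²d₀²/4) = R/r⁴.
R' = 5.998 × 68.8 = 413 Ω

413 Ω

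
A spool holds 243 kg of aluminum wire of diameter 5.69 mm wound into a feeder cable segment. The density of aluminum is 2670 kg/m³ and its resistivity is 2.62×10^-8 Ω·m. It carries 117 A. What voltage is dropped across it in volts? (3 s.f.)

431 V

A = π(d/2)² = π(2.8450e-03 m)² = 2.5428e-05 m²
L = m/(density·A) = 243/(2670×2.5428e-05) = 3579 m
R = ρL/A = (2.62×10^-8)(3579)/(2.5428e-05) = 3.688 Ω
V = IR = 117 × 3.688 = 431 V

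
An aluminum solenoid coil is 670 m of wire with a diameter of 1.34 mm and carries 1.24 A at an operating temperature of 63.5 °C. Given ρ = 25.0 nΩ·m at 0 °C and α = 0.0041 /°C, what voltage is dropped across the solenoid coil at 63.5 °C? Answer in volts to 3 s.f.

ρ = 25.0 nΩ·m = 2.50×10^-8 Ω·m
A = π(d/2)² = π(6.7000e-04 m)² = 1.410e-06 m²
R₍0₎ = ρL/A = (2.50×10^-8)(670)/(1.410e-06) = 11.88 Ω
R₍63.5₎ = R₍0₎(1 + αΔT) = 11.88 × (1 + 0.0041×63.5) = 14.97 Ω
V = IR = 1.24 × 14.97 = 18.6 V

18.6 V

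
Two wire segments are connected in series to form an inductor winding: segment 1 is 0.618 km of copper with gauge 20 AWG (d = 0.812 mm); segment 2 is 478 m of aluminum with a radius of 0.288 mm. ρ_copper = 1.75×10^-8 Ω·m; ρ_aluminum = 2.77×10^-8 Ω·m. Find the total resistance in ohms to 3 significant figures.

Segment 1: A = π(0.812/2 mm)² = π(4.0600e-04 m)² = 5.178e-07 m²
R₁ = ρL/A = (1.75×10^-8)(618)/(5.178e-07) = 20.88 Ω
Segment 2: A = πr² = π(2.8800e-04 m)² = 2.606e-07 m²
R₂ = (2.77×10^-8)(478)/(2.606e-07) = 50.81 Ω
R = R₁ + R₂ = 71.7 Ω

71.7 Ω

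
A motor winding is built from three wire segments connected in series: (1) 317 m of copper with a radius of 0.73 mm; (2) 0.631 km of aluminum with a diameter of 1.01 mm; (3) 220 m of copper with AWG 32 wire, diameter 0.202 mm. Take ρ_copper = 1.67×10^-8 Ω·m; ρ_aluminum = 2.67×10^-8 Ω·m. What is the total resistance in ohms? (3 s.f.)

Seg 1: A = πr² = π(7.3000e-04 m)² = 1.674e-06 m²
R_1 = (1.67×10^-8)(317)/(1.674e-06) = 3.162 Ω
Seg 2: A = π(d/2)² = π(5.0500e-04 m)² = 8.012e-07 m²
R_2 = (2.67×10^-8)(631)/(8.012e-07) = 21.03 Ω
Seg 3: A = π(0.202/2 mm)² = π(1.0100e-04 m)² = 3.205e-08 m²
R_3 = (1.67×10^-8)(220)/(3.205e-08) = 114.6 Ω
R_total = R_1 + R_2 + R_3 = 139 Ω

139 Ω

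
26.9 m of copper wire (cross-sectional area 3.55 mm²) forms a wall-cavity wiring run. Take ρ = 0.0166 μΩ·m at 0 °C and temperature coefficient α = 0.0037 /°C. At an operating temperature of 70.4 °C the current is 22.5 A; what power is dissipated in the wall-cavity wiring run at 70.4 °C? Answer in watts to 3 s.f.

80.3 W

ρ = 0.0166 μΩ·m = 1.66×10^-8 Ω·m
A = 3.55 mm² = 3.550e-06 m²
R₍0₎ = ρL/A = (1.66×10^-8)(26.9)/(3.550e-06) = 0.1258 Ω
R₍70.4₎ = R₍0₎(1 + αΔT) = 0.1258 × (1 + 0.0037×70.4) = 0.1586 Ω
P = I²R = (22.5)² × 0.1586 = 80.3 W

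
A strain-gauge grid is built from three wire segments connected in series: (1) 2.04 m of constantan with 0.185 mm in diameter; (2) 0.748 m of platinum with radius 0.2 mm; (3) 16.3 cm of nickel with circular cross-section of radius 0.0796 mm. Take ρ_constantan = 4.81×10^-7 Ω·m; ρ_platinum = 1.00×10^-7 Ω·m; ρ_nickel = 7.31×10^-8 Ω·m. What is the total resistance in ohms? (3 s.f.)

Seg 1: A = π(d/2)² = π(9.2500e-05 m)² = 2.688e-08 m²
R_1 = (4.81×10^-7)(2.04)/(2.688e-08) = 36.5 Ω
Seg 2: A = πr² = π(2.0000e-04 m)² = 1.257e-07 m²
R_2 = (1.00×10^-7)(0.748)/(1.257e-07) = 0.5952 Ω
Seg 3: A = πr² = π(7.9600e-05 m)² = 1.991e-08 m²
R_3 = (7.31×10^-8)(0.163)/(1.991e-08) = 0.5986 Ω
R_total = R_1 + R_2 + R_3 = 37.7 Ω

37.7 Ω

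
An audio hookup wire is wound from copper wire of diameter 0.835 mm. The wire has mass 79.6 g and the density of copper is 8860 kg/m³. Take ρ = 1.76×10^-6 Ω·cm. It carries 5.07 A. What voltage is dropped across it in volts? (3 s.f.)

2.67 V

ρ = 1.76×10^-6 Ω·cm = 1.76×10^-8 Ω·m
A = π(d/2)² = π(4.1750e-04 m)² = 5.4760e-07 m²
L = m/(density·A) = 0.0796/(8860×5.4760e-07) = 16.41 m
R = ρL/A = (1.76×10^-8)(16.41)/(5.4760e-07) = 0.5273 Ω
V = IR = 5.07 × 0.5273 = 2.67 V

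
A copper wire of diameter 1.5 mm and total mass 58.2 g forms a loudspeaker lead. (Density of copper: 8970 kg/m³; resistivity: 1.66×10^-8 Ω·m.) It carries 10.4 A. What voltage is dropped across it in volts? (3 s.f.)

A = π(d/2)² = π(7.5000e-04 m)² = 1.7671e-06 m²
L = m/(density·A) = 0.0582/(8970×1.7671e-06) = 3.672 m
R = ρL/A = (1.66×10^-8)(3.672)/(1.7671e-06) = 0.03449 Ω
V = IR = 10.4 × 0.03449 = 0.359 V

0.359 V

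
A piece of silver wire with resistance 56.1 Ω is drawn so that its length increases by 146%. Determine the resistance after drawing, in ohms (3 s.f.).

339 Ω

k = 1 + 146/100 = 2.46; volume constant ⇒ A' = A/k, so R' = k²R.
R' = 6.052 × 56.1 = 339 Ω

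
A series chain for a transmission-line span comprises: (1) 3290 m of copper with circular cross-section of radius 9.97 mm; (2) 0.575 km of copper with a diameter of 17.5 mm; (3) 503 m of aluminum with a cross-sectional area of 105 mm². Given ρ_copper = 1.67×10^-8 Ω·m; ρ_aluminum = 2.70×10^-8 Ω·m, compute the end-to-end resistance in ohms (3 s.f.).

Seg 1: A = πr² = π(9.9700e-03 m)² = 3.123e-04 m²
R_1 = (1.67×10^-8)(3290)/(3.123e-04) = 0.1759 Ω
Seg 2: A = π(d/2)² = π(8.7500e-03 m)² = 2.405e-04 m²
R_2 = (1.67×10^-8)(575)/(2.405e-04) = 0.03992 Ω
Seg 3: A = 105 mm² = 1.050e-04 m²
R_3 = (2.70×10^-8)(503)/(1.050e-04) = 0.1293 Ω
R_total = R_1 + R_2 + R_3 = 0.345 Ω

0.345 Ω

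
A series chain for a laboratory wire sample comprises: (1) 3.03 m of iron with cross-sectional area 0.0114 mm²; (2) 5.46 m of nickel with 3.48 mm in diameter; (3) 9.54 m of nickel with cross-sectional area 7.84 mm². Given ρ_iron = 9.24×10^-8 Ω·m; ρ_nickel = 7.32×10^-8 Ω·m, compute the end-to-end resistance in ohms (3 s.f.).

Seg 1: A = 0.0114 mm² = 1.140e-08 m²
R_1 = (9.24×10^-8)(3.03)/(1.140e-08) = 24.56 Ω
Seg 2: A = π(d/2)² = π(1.7400e-03 m)² = 9.511e-06 m²
R_2 = (7.32×10^-8)(5.46)/(9.511e-06) = 0.04202 Ω
Seg 3: A = 7.84 mm² = 7.840e-06 m²
R_3 = (7.32×10^-8)(9.54)/(7.840e-06) = 0.08907 Ω
R_total = R_1 + R_2 + R_3 = 24.7 Ω

24.7 Ω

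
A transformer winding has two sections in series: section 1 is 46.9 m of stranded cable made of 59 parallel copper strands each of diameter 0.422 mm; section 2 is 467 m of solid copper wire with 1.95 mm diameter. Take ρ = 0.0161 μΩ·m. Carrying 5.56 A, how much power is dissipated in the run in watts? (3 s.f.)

ρ = 0.0161 μΩ·m = 1.61×10^-8 Ω·m
Section 1: A_strand = π(2.1100e-04)² = 1.399e-07 m²; R₁ = ρL/(N·A_s) = (1.61×10^-8)(46.9)/(59×1.399e-07) = 0.0915 Ω
Section 2: A = π(d/2)² = π(9.7500e-04 m)² = 2.986e-06 m²
R₂ = (1.61×10^-8)(467)/(2.986e-06) = 2.518 Ω
R = R₁ + R₂ = 2.609 Ω
P = I²R = (5.56)² × 2.609 = 80.7 W

80.7 W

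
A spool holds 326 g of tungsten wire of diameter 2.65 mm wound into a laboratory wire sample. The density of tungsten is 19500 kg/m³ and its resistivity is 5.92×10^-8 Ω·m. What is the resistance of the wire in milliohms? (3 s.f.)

A = π(d/2)² = π(1.3250e-03 m)² = 5.5155e-06 m²
L = m/(density·A) = 0.326/(19500×5.5155e-06) = 3.031 m
R = ρL/A = (5.92×10^-8)(3.031)/(5.5155e-06) = 32.5 mΩ

32.5 mΩ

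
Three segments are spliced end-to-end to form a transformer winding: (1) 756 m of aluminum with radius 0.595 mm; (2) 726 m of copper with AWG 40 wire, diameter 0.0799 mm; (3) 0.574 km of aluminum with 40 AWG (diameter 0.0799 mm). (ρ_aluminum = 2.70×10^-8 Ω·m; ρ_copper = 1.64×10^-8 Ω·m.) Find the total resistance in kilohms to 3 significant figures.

5.48 kΩ

Seg 1: A = πr² = π(5.9500e-04 m)² = 1.112e-06 m²
R_1 = (2.70×10^-8)(756)/(1.112e-06) = 18.35 Ω
Seg 2: A = π(0.0799/2 mm)² = π(3.9950e-05 m)² = 5.014e-09 m²
R_2 = (1.64×10^-8)(726)/(5.014e-09) = 2375 Ω
Seg 3: A = π(0.0799/2 mm)² = π(3.9950e-05 m)² = 5.014e-09 m²
R_3 = (2.70×10^-8)(574)/(5.014e-09) = 3091 Ω
R_total = R_1 + R_2 + R_3 = 5.48 kΩ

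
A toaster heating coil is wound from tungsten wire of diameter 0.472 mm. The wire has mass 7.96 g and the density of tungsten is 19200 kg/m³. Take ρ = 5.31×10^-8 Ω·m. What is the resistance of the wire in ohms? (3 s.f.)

A = π(d/2)² = π(2.3600e-04 m)² = 1.7497e-07 m²
L = m/(density·A) = 0.00796/(19200×1.7497e-07) = 2.369 m
R = ρL/A = (5.31×10^-8)(2.369)/(1.7497e-07) = 0.719 Ω

0.719 Ω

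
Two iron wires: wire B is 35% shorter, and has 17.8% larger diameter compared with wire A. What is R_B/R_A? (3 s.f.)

R ∝ L/d², so R_B/R_A = (1 − 35/100) × (1 + 17.8/100)⁻²
= 0.65 × 0.7206 = 0.468

0.468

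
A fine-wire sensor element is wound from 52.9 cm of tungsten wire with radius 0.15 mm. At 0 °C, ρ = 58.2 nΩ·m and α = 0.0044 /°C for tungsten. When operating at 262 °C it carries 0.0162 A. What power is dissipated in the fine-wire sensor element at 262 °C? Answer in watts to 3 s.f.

ρ = 58.2 nΩ·m = 5.82×10^-8 Ω·m
A = πr² = π(1.5000e-04 m)² = 7.069e-08 m²
R₍0₎ = ρL/A = (5.82×10^-8)(0.529)/(7.069e-08) = 0.4356 Ω
R₍262₎ = R₍0₎(1 + αΔT) = 0.4356 × (1 + 0.0044×262) = 0.9377 Ω
P = I²R = (0.0162)² × 0.9377 = 2.46×10^-4 W

2.46×10^-4 W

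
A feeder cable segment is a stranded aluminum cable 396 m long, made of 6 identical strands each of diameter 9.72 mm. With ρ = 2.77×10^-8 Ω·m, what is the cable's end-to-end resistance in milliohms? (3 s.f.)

A_strand = π(4.8600e-03 m)² = 7.420e-05 m²
R_strand = ρL/A = (2.77×10^-8)(396)/(7.420e-05) = 0.1478 Ω
R_total = R_strand/N = 0.1478/6 = 24.6 mΩ

24.6 mΩ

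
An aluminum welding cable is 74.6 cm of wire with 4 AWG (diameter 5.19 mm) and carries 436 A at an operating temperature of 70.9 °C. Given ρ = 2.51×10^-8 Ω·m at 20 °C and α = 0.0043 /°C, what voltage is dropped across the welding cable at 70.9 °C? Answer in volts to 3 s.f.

A = π(5.19/2 mm)² = π(2.5950e-03 m)² = 2.116e-05 m²
R₍20₎ = ρL/A = (2.51×10^-8)(0.746)/(2.116e-05) = 8.851×10^-4 Ω
R₍70.9₎ = R₍20₎(1 + αΔT) = 8.851×10^-4 × (1 + 0.0043×50.9) = 0.001079 Ω
V = IR = 436 × 0.001079 = 0.470 V

0.470 V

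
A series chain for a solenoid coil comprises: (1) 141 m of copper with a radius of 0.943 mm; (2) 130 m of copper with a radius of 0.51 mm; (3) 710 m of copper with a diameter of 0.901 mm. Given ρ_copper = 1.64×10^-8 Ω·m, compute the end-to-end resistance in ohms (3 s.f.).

Seg 1: A = πr² = π(9.4300e-04 m)² = 2.794e-06 m²
R_1 = (1.64×10^-8)(141)/(2.794e-06) = 0.8277 Ω
Seg 2: A = πr² = π(5.1000e-04 m)² = 8.171e-07 m²
R_2 = (1.64×10^-8)(130)/(8.171e-07) = 2.609 Ω
Seg 3: A = π(d/2)² = π(4.5050e-04 m)² = 6.376e-07 m²
R_3 = (1.64×10^-8)(710)/(6.376e-07) = 18.26 Ω
R_total = R_1 + R_2 + R_3 = 21.7 Ω

21.7 Ω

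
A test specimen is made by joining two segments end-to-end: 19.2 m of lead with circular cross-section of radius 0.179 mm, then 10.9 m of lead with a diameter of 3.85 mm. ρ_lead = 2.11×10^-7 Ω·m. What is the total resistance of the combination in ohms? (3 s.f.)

Segment 1: A = πr² = π(1.7900e-04 m)² = 1.007e-07 m²
R₁ = ρL/A = (2.11×10^-7)(19.2)/(1.007e-07) = 40.25 Ω
Segment 2: A = π(d/2)² = π(1.9250e-03 m)² = 1.164e-05 m²
R₂ = (2.11×10^-7)(10.9)/(1.164e-05) = 0.1976 Ω
R = R₁ + R₂ = 40.4 Ω

40.4 Ω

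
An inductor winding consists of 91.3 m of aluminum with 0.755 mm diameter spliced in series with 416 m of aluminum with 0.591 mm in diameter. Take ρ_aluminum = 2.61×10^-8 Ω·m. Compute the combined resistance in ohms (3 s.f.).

Segment 1: A = π(d/2)² = π(3.7750e-04 m)² = 4.477e-07 m²
R₁ = ρL/A = (2.61×10^-8)(91.3)/(4.477e-07) = 5.323 Ω
Segment 2: A = π(d/2)² = π(2.9550e-04 m)² = 2.743e-07 m²
R₂ = (2.61×10^-8)(416)/(2.743e-07) = 39.58 Ω
R = R₁ + R₂ = 44.9 Ω

44.9 Ω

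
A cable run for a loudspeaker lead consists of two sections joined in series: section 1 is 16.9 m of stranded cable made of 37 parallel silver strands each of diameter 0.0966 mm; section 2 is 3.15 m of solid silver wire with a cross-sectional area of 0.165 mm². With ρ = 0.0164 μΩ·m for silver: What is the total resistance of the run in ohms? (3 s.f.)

ρ = 0.0164 μΩ·m = 1.64×10^-8 Ω·m
Section 1: A_strand = π(4.8300e-05)² = 7.329e-09 m²; R₁ = ρL/(N·A_s) = (1.64×10^-8)(16.9)/(37×7.329e-09) = 1.022 Ω
Section 2: A = 0.165 mm² = 1.650e-07 m²
R₂ = (1.64×10^-8)(3.15)/(1.650e-07) = 0.3131 Ω
R = R₁ + R₂ = 1.34 Ω

1.34 Ω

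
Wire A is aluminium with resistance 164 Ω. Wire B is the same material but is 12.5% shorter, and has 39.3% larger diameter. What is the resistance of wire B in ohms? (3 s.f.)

R ∝ L/d², so R_B/R_A = (1 − 12.5/100) × (1 + 39.3/100)⁻²
= 0.875 × 0.5153 = 0.4509
R_B = 0.4509 × 164 = 74.0 Ω

74.0 Ω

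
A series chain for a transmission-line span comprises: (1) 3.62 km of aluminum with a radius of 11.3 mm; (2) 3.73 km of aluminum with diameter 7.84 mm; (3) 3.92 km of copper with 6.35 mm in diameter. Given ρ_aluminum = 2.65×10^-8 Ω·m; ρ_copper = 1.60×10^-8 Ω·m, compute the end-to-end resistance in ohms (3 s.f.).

4.27 Ω

Seg 1: A = πr² = π(1.1300e-02 m)² = 4.011e-04 m²
R_1 = (2.65×10^-8)(3620)/(4.011e-04) = 0.2391 Ω
Seg 2: A = π(d/2)² = π(3.9200e-03 m)² = 4.827e-05 m²
R_2 = (2.65×10^-8)(3730)/(4.827e-05) = 2.048 Ω
Seg 3: A = π(d/2)² = π(3.1750e-03 m)² = 3.167e-05 m²
R_3 = (1.60×10^-8)(3920)/(3.167e-05) = 1.98 Ω
R_total = R_1 + R_2 + R_3 = 4.27 Ω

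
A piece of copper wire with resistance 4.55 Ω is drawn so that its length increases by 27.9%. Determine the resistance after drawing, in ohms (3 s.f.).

k = 1 + 27.9/100 = 1.279; volume constant ⇒ A' = A/k, so R' = k²R.
R' = 1.636 × 4.55 = 7.44 Ω

7.44 Ω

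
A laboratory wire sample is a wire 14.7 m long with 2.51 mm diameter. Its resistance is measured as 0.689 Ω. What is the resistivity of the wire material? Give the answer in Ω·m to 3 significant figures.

A = π(d/2)² = π(1.2550e-03 m)² = 4.948e-06 m²
ρ = RA/L = (0.689)(4.948e-06)/(14.7) = 2.32×10^-7 Ω·m

2.32×10^-7 Ω·m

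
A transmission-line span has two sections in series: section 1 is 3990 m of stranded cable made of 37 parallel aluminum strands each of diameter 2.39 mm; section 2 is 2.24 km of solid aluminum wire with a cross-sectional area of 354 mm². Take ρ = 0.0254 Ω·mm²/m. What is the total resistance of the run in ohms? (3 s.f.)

0.771 Ω

ρ = 0.0254 Ω·mm²/m = 2.54×10^-8 Ω·m
Section 1: A_strand = π(1.1950e-03)² = 4.486e-06 m²; R₁ = ρL/(N·A_s) = (2.54×10^-8)(3990)/(37×4.486e-06) = 0.6105 Ω
Section 2: A = 354 mm² = 3.540e-04 m²
R₂ = (2.54×10^-8)(2240)/(3.540e-04) = 0.1607 Ω
R = R₁ + R₂ = 0.771 Ω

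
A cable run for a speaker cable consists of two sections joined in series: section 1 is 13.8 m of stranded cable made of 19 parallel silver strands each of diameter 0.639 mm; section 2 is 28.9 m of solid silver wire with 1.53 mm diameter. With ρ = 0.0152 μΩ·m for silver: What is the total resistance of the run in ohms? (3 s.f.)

0.273 Ω

ρ = 0.0152 μΩ·m = 1.52×10^-8 Ω·m
Section 1: A_strand = π(3.1950e-04)² = 3.207e-07 m²; R₁ = ρL/(N·A_s) = (1.52×10^-8)(13.8)/(19×3.207e-07) = 0.03443 Ω
Section 2: A = π(d/2)² = π(7.6500e-04 m)² = 1.839e-06 m²
R₂ = (1.52×10^-8)(28.9)/(1.839e-06) = 0.2389 Ω
R = R₁ + R₂ = 0.273 Ω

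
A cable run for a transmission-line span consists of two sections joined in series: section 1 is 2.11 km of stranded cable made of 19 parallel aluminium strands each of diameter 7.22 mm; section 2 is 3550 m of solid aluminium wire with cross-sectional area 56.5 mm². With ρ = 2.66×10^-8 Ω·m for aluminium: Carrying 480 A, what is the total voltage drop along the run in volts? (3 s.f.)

Section 1: A_strand = π(3.6100e-03)² = 4.094e-05 m²; R₁ = ρL/(N·A_s) = (2.66×10^-8)(2110)/(19×4.094e-05) = 0.07215 Ω
Section 2: A = 56.5 mm² = 5.650e-05 m²
R₂ = (2.66×10^-8)(3550)/(5.650e-05) = 1.671 Ω
R = R₁ + R₂ = 1.743 Ω
V = IR = 480 × 1.743 = 837 V

837 V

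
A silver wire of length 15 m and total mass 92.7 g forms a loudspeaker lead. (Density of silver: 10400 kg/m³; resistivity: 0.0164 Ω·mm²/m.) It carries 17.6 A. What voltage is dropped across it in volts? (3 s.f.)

7.29 V

ρ = 0.0164 Ω·mm²/m = 1.64×10^-8 Ω·m
A = m/(density·L) = 0.0927/(10400×15) = 5.9423e-07 m²
R = ρL/A = (1.64×10^-8)(15)/(5.9423e-07) = 0.414 Ω
V = IR = 17.6 × 0.414 = 7.29 V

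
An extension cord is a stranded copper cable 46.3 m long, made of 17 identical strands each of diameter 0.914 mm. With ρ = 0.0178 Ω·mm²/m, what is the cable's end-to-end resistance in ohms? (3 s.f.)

ρ = 0.0178 Ω·mm²/m = 1.78×10^-8 Ω·m
A_strand = π(4.5700e-04 m)² = 6.561e-07 m²
R_strand = ρL/A = (1.78×10^-8)(46.3)/(6.561e-07) = 1.256 Ω
R_total = R_strand/N = 1.256/17 = 0.0739 Ω

0.0739 Ω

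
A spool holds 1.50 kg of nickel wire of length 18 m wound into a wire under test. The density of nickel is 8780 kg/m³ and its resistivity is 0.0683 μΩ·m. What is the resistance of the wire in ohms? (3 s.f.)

ρ = 0.0683 μΩ·m = 6.83×10^-8 Ω·m
A = m/(density·L) = 1.5/(8780×18) = 9.4913e-06 m²
R = ρL/A = (6.83×10^-8)(18)/(9.4913e-06) = 0.130 Ω

0.130 Ω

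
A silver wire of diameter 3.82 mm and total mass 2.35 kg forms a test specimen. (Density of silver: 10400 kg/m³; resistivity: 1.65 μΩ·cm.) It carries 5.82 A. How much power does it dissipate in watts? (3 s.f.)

0.961 W

ρ = 1.65 μΩ·cm = 1.65×10^-8 Ω·m
A = π(d/2)² = π(1.9100e-03 m)² = 1.1461e-05 m²
L = m/(density·A) = 2.35/(10400×1.1461e-05) = 19.72 m
R = ρL/A = (1.65×10^-8)(19.72)/(1.1461e-05) = 0.02838 Ω
P = I²R = (5.82)² × 0.02838 = 0.961 W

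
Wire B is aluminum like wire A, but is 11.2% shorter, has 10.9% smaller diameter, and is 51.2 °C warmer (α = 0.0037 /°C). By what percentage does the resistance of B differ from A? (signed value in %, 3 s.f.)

33.0%

R ∝ ρL/d² with ρ ∝ (1+αΔT), so R_B/R_A = (1 − 11.2/100) × (1 − 10.9/100)⁻² × (1 + 0.0037×51.2)
= 0.888 × 1.26 × 1.189 = 1.331
(R_B − R_A)/R_A = 1.331 − 1 = 33.0%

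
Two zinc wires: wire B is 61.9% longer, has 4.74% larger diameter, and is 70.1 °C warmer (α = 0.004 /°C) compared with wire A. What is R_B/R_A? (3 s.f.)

1.89

R ∝ ρL/d² with ρ ∝ (1+αΔT), so R_B/R_A = (1 + 61.9/100) × (1 + 4.74/100)⁻² × (1 + 0.004×70.1)
= 1.619 × 0.9115 × 1.28 = 1.89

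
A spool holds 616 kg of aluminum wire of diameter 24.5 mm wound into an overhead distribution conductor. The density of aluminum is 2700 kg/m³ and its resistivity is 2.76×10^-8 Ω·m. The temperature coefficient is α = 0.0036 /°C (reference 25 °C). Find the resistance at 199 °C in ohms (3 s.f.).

A = π(d/2)² = π(1.2250e-02 m)² = 4.7144e-04 m²
L = m/(density·A) = 616/(2700×4.7144e-04) = 483.9 m
R = ρL/A = (2.76×10^-8)(483.9)/(4.7144e-04) = 0.02833 Ω
R(199 °C) = 0.02833 × (1 + 0.0036×174) = 0.0461 Ω

0.0461 Ω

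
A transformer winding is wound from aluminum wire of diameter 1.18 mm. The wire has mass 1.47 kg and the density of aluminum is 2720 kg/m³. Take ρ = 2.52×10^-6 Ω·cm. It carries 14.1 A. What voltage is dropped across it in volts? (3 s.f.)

161 V

ρ = 2.52×10^-6 Ω·cm = 2.52×10^-8 Ω·m
A = π(d/2)² = π(5.9000e-04 m)² = 1.0936e-06 m²
L = m/(density·A) = 1.47/(2720×1.0936e-06) = 494.2 m
R = ρL/A = (2.52×10^-8)(494.2)/(1.0936e-06) = 11.39 Ω
V = IR = 14.1 × 11.39 = 161 V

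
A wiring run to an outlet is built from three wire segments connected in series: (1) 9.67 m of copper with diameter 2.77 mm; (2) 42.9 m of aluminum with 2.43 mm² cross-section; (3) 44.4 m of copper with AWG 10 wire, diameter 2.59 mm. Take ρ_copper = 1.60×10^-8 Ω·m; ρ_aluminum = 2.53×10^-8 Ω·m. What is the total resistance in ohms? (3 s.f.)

Seg 1: A = π(d/2)² = π(1.3850e-03 m)² = 6.026e-06 m²
R_1 = (1.60×10^-8)(9.67)/(6.026e-06) = 0.02567 Ω
Seg 2: A = 2.43 mm² = 2.430e-06 m²
R_2 = (2.53×10^-8)(42.9)/(2.430e-06) = 0.4467 Ω
Seg 3: A = π(2.59/2 mm)² = π(1.2950e-03 m)² = 5.269e-06 m²
R_3 = (1.60×10^-8)(44.4)/(5.269e-06) = 0.1348 Ω
R_total = R_1 + R_2 + R_3 = 0.607 Ω

0.607 Ω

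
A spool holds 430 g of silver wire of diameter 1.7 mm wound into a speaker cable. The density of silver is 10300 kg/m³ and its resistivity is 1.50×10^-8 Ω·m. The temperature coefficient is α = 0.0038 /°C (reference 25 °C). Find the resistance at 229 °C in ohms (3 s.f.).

0.216 Ω

A = π(d/2)² = π(8.5000e-04 m)² = 2.2698e-06 m²
L = m/(density·A) = 0.43/(10300×2.2698e-06) = 18.39 m
R = ρL/A = (1.50×10^-8)(18.39)/(2.2698e-06) = 0.1215 Ω
R(229 °C) = 0.1215 × (1 + 0.0038×204) = 0.216 Ω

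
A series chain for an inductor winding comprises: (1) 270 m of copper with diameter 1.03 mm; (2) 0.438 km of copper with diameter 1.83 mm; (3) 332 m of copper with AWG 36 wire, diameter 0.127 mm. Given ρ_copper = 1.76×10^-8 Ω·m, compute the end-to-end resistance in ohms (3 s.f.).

Seg 1: A = π(d/2)² = π(5.1500e-04 m)² = 8.332e-07 m²
R_1 = (1.76×10^-8)(270)/(8.332e-07) = 5.703 Ω
Seg 2: A = π(d/2)² = π(9.1500e-04 m)² = 2.630e-06 m²
R_2 = (1.76×10^-8)(438)/(2.630e-06) = 2.931 Ω
Seg 3: A = π(0.127/2 mm)² = π(6.3500e-05 m)² = 1.267e-08 m²
R_3 = (1.76×10^-8)(332)/(1.267e-08) = 461.3 Ω
R_total = R_1 + R_2 + R_3 = 470 Ω

470 Ω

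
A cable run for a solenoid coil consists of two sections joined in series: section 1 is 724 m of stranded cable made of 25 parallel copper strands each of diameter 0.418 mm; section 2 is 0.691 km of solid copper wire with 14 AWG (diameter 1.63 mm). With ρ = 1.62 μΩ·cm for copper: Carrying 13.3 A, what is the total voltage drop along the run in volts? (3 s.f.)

117 V

ρ = 1.62 μΩ·cm = 1.62×10^-8 Ω·m
Section 1: A_strand = π(2.0900e-04)² = 1.372e-07 m²; R₁ = ρL/(N·A_s) = (1.62×10^-8)(724)/(25×1.372e-07) = 3.419 Ω
Section 2: A = π(1.63/2 mm)² = π(8.1500e-04 m)² = 2.087e-06 m²
R₂ = (1.62×10^-8)(691)/(2.087e-06) = 5.364 Ω
R = R₁ + R₂ = 8.783 Ω
V = IR = 13.3 × 8.783 = 117 V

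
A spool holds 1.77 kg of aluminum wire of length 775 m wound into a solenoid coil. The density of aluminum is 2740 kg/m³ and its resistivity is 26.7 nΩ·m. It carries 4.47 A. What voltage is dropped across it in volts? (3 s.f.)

111 V

ρ = 26.7 nΩ·m = 2.67×10^-8 Ω·m
A = m/(density·L) = 1.77/(2740×775) = 8.3353e-07 m²
R = ρL/A = (2.67×10^-8)(775)/(8.3353e-07) = 24.83 Ω
V = IR = 4.47 × 24.83 = 111 V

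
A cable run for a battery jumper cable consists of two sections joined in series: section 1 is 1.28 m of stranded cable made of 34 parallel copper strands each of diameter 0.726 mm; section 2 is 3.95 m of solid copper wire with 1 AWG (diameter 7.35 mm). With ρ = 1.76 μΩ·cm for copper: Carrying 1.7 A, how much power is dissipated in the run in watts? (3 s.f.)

0.00936 W

ρ = 1.76 μΩ·cm = 1.76×10^-8 Ω·m
Section 1: A_strand = π(3.6300e-04)² = 4.140e-07 m²; R₁ = ρL/(N·A_s) = (1.76×10^-8)(1.28)/(34×4.140e-07) = 0.001601 Ω
Section 2: A = π(7.35/2 mm)² = π(3.6750e-03 m)² = 4.243e-05 m²
R₂ = (1.76×10^-8)(3.95)/(4.243e-05) = 0.001638 Ω
R = R₁ + R₂ = 0.003239 Ω
P = I²R = (1.7)² × 0.003239 = 0.00936 W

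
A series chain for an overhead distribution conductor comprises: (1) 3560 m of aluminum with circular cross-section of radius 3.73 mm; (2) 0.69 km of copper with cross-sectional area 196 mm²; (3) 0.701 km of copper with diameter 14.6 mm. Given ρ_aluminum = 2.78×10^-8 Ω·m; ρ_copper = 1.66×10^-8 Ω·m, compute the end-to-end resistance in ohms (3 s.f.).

Seg 1: A = πr² = π(3.7300e-03 m)² = 4.371e-05 m²
R_1 = (2.78×10^-8)(3560)/(4.371e-05) = 2.264 Ω
Seg 2: A = 196 mm² = 1.960e-04 m²
R_2 = (1.66×10^-8)(690)/(1.960e-04) = 0.05844 Ω
Seg 3: A = π(d/2)² = π(7.3000e-03 m)² = 1.674e-04 m²
R_3 = (1.66×10^-8)(701)/(1.674e-04) = 0.06951 Ω
R_total = R_1 + R_2 + R_3 = 2.39 Ω

2.39 Ω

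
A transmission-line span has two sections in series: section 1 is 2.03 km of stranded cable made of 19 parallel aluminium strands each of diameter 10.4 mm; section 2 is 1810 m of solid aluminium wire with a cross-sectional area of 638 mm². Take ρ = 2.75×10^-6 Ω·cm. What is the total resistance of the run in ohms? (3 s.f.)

ρ = 2.75×10^-6 Ω·cm = 2.75×10^-8 Ω·m
Section 1: A_strand = π(5.2000e-03)² = 8.495e-05 m²; R₁ = ρL/(N·A_s) = (2.75×10^-8)(2030)/(19×8.495e-05) = 0.03459 Ω
Section 2: A = 638 mm² = 6.380e-04 m²
R₂ = (2.75×10^-8)(1810)/(6.380e-04) = 0.07802 Ω
R = R₁ + R₂ = 0.113 Ω

0.113 Ω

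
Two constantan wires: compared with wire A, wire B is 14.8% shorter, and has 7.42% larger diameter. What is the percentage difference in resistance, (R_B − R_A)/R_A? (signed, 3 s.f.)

-26.2%

R ∝ L/d², so R_B/R_A = (1 − 14.8/100) × (1 + 7.42/100)⁻²
= 0.852 × 0.8666 = 0.7384
(R_B − R_A)/R_A = 0.7384 − 1 = -26.2%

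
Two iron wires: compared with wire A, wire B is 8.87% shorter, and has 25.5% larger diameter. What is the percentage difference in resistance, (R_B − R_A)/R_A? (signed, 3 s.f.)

-42.1%

R ∝ L/d², so R_B/R_A = (1 − 8.87/100) × (1 + 25.5/100)⁻²
= 0.9113 × 0.6349 = 0.5786
(R_B − R_A)/R_A = 0.5786 − 1 = -42.1%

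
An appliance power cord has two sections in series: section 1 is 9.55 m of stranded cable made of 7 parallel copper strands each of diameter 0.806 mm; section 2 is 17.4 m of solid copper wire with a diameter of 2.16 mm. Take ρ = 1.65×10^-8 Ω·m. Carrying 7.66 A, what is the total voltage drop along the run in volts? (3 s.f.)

Section 1: A_strand = π(4.0300e-04)² = 5.102e-07 m²; R₁ = ρL/(N·A_s) = (1.65×10^-8)(9.55)/(7×5.102e-07) = 0.04412 Ω
Section 2: A = π(d/2)² = π(1.0800e-03 m)² = 3.664e-06 m²
R₂ = (1.65×10^-8)(17.4)/(3.664e-06) = 0.07835 Ω
R = R₁ + R₂ = 0.1225 Ω
V = IR = 7.66 × 0.1225 = 0.938 V

0.938 V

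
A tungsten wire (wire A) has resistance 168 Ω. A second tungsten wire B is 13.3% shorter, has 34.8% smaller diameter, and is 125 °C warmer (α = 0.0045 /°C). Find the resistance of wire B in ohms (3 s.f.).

535 Ω

R ∝ ρL/d² with ρ ∝ (1+αΔT), so R_B/R_A = (1 − 13.3/100) × (1 − 34.8/100)⁻² × (1 + 0.0045×125)
= 0.867 × 2.352 × 1.562 = 3.187
R_B = 3.187 × 168 = 535 Ω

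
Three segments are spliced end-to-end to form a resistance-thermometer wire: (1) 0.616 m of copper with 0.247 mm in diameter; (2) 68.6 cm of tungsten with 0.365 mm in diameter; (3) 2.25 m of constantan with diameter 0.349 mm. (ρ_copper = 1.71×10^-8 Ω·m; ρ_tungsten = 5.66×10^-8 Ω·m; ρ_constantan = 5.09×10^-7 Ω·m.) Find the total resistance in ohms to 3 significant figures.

12.6 Ω

Seg 1: A = π(d/2)² = π(1.2350e-04 m)² = 4.792e-08 m²
R_1 = (1.71×10^-8)(0.616)/(4.792e-08) = 0.2198 Ω
Seg 2: A = π(d/2)² = π(1.8250e-04 m)² = 1.046e-07 m²
R_2 = (5.66×10^-8)(0.686)/(1.046e-07) = 0.3711 Ω
Seg 3: A = π(d/2)² = π(1.7450e-04 m)² = 9.566e-08 m²
R_3 = (5.09×10^-7)(2.25)/(9.566e-08) = 11.97 Ω
R_total = R_1 + R_2 + R_3 = 12.6 Ω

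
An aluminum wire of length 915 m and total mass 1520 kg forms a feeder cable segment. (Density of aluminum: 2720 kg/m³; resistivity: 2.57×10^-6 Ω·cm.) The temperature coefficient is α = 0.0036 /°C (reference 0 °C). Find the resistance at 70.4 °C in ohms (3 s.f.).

ρ = 2.57×10^-6 Ω·cm = 2.57×10^-8 Ω·m
A = m/(density·L) = 1520/(2720×915) = 6.1074e-04 m²
R = ρL/A = (2.57×10^-8)(915)/(6.1074e-04) = 0.0385 Ω
R(70.4 °C) = 0.0385 × (1 + 0.0036×70.4) = 0.0483 Ω

0.0483 Ω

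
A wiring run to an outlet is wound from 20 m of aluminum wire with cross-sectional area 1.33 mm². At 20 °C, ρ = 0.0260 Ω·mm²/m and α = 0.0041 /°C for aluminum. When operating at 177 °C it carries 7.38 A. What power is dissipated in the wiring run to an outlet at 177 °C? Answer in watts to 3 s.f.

ρ = 0.0260 Ω·mm²/m = 2.60×10^-8 Ω·m
A = 1.33 mm² = 1.330e-06 m²
R₍20₎ = ρL/A = (2.60×10^-8)(20)/(1.330e-06) = 0.391 Ω
R₍177₎ = R₍20₎(1 + αΔT) = 0.391 × (1 + 0.0041×157) = 0.6426 Ω
P = I²R = (7.38)² × 0.6426 = 35.0 W

35.0 W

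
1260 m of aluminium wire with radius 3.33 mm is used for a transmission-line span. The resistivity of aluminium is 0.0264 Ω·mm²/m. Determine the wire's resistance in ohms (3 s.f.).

ρ = 0.0264 Ω·mm²/m = 2.64×10^-8 Ω·m
A = πr² = π(3.3300e-03 m)² = 3.484e-05 m²
R = ρL/A = (2.64×10^-8)(1260 m)/(3.484e-05 m²) = 0.955 Ω

0.955 Ω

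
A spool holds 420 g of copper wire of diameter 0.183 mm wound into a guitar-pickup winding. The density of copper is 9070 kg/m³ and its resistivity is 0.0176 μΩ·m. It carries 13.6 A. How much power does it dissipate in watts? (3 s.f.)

ρ = 0.0176 μΩ·m = 1.76×10^-8 Ω·m
A = π(d/2)² = π(9.1500e-05 m)² = 2.6302e-08 m²
L = m/(density·A) = 0.42/(9070×2.6302e-08) = 1761 m
R = ρL/A = (1.76×10^-8)(1761)/(2.6302e-08) = 1178 Ω
P = I²R = (13.6)² × 1178 = 2.18×10^5 W

2.18×10^5 W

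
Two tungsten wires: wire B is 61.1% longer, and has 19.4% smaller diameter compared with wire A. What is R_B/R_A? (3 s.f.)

R ∝ L/d², so R_B/R_A = (1 + 61.1/100) × (1 − 19.4/100)⁻²
= 1.611 × 1.539 = 2.48

2.48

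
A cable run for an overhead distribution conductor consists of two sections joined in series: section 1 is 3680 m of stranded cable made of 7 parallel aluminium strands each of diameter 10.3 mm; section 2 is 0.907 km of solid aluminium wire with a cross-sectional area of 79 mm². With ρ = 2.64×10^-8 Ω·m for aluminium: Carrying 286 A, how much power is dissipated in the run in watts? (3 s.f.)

Section 1: A_strand = π(5.1500e-03)² = 8.332e-05 m²; R₁ = ρL/(N·A_s) = (2.64×10^-8)(3680)/(7×8.332e-05) = 0.1666 Ω
Section 2: A = 79 mm² = 7.900e-05 m²
R₂ = (2.64×10^-8)(907)/(7.900e-05) = 0.3031 Ω
R = R₁ + R₂ = 0.4697 Ω
P = I²R = (286)² × 0.4697 = 38400 W

38400 W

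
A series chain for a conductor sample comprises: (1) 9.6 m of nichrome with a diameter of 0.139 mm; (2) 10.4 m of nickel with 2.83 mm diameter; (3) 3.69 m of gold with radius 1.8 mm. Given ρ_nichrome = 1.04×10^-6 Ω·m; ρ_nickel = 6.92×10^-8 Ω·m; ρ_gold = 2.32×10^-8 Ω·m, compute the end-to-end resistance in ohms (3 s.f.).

Seg 1: A = π(d/2)² = π(6.9500e-05 m)² = 1.517e-08 m²
R_1 = (1.04×10^-6)(9.6)/(1.517e-08) = 657.9 Ω
Seg 2: A = π(d/2)² = π(1.4150e-03 m)² = 6.290e-06 m²
R_2 = (6.92×10^-8)(10.4)/(6.290e-06) = 0.1144 Ω
Seg 3: A = πr² = π(1.8000e-03 m)² = 1.018e-05 m²
R_3 = (2.32×10^-8)(3.69)/(1.018e-05) = 0.00841 Ω
R_total = R_1 + R_2 + R_3 = 658 Ω

658 Ω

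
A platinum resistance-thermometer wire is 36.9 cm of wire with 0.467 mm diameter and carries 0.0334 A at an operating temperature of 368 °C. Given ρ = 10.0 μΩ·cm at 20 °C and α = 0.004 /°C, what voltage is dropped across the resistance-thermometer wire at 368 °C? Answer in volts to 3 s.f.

ρ = 10.0 μΩ·cm = 1.00×10^-7 Ω·m
A = π(d/2)² = π(2.3350e-04 m)² = 1.713e-07 m²
R₍20₎ = ρL/A = (1.00×10^-7)(0.369)/(1.713e-07) = 0.2154 Ω
R₍368₎ = R₍20₎(1 + αΔT) = 0.2154 × (1 + 0.004×348) = 0.5153 Ω
V = IR = 0.0334 × 0.5153 = 0.0172 V

0.0172 V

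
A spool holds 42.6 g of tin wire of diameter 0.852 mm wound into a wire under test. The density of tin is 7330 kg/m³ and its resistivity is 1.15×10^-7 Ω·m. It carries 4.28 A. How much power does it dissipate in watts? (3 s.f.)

37.7 W

A = π(d/2)² = π(4.2600e-04 m)² = 5.7012e-07 m²
L = m/(density·A) = 0.0426/(7330×5.7012e-07) = 10.19 m
R = ρL/A = (1.15×10^-7)(10.19)/(5.7012e-07) = 2.056 Ω
P = I²R = (4.28)² × 2.056 = 37.7 W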